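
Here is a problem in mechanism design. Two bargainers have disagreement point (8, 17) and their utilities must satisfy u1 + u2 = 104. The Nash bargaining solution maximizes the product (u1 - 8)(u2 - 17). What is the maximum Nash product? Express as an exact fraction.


Step 1: The Nash solution splits surplus symmetrically above the disagreement point
Step 2: u1 = (total + d1 - d2)/2 = (104 + 8 - 17)/2 = 95/2
Step 3: u2 = (total - d1 + d2)/2 = (104 - 8 + 17)/2 = 113/2
Step 4: Nash product = (95/2 - 8) * (113/2 - 17)
Step 5: = 79/2 * 79/2 = 6241/4

6241/4


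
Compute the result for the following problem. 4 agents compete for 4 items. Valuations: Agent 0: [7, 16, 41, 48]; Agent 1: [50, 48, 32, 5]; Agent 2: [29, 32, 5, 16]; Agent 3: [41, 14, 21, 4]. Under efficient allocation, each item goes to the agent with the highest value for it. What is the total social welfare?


Step 1: For each item, find the maximum value among all agents.
Step 2: Item 0 -> Agent 1 (value 50)
Step 3: Item 1 -> Agent 1 (value 48)
Step 4: Item 2 -> Agent 0 (value 41)
Step 5: Item 3 -> Agent 0 (value 48)
Step 6: Total welfare = 50 + 48 + 41 + 48 = 187

187


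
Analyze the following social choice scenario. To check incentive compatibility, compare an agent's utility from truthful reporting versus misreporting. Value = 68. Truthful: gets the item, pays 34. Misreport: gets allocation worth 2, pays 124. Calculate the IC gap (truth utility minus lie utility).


Step 1: U(truth) = value - payment = 68 - 34 = 34
Step 2: U(lie) = allocation - payment = 2 - 124 = -122
Step 3: IC gap = 34 - (-122) = 156

156


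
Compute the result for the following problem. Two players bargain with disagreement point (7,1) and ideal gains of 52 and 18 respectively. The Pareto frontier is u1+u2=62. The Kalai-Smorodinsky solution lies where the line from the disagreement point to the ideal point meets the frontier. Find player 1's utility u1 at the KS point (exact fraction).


Step 1: At the KS point, (u1-d1)/r1 = (u2-d2)/r2 = t and u1+u2 = 62
Step 2: u1 = d1 + r1*t and u2 = d2 + r2*t, so (d1 + r1*t) + (d2 + r2*t) = 62
Step 3: t = (62 - 7 - 1)/(52 + 18) = 54/70 = 27/35
Step 4: u1 = d1 + r1*t = 7 + 52 * 27/35 = 1649/35
Step 5: (Check: u2 = d2 + r2*t = 521/35; u1+u2 = 1649/35 + 521/35 = 62, on the frontier.)

1649/35


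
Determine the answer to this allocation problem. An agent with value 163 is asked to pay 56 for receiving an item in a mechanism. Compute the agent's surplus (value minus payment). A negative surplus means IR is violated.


Step 1: Surplus = value - payment = 163 - 56 = 107
Step 2: IR is satisfied (surplus >= 0)

107


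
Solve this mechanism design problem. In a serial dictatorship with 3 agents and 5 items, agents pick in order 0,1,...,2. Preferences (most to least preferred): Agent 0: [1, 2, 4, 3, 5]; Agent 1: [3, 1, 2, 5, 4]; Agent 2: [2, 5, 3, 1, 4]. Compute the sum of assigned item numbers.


Step 1: Agent 0 picks item 1
Step 2: Agent 1 picks item 3
Step 3: Agent 2 picks item 2
Step 4: Sum = 1 + 3 + 2 = 6

6


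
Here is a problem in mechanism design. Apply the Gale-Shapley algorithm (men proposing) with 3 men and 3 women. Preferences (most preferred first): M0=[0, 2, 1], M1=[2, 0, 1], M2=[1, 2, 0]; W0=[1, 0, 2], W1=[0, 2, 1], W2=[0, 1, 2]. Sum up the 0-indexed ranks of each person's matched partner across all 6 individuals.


Step 1: Run Gale-Shapley (men propose, women hold best offer):
  M0 proposes to W0; she accepts
  M1 proposes to W2; she accepts
  M2 proposes to W1; she accepts
Step 2: Final matching: W0-M0, W1-M2, W2-M1
Step 3: 0-indexed ranks (man's rank of his match, then woman's): 0 + 1 + 0 + 1 + 0 + 1
Step 4: Total rank sum = 3

3


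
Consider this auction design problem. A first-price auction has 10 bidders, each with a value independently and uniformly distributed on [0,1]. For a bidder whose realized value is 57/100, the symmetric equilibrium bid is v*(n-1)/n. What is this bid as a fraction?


Step 1: The symmetric BNE bidding function is b(v) = v * (n-1) / n
Step 2: Substitute v = 57/100 and n = 10
Step 3: b = 57/100 * 9/10
Step 4: b = 513/1000

513/1000


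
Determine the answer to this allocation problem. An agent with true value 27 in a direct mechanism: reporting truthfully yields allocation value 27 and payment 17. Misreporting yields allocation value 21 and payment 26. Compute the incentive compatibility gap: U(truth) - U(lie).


Step 1: U(truth) = value - payment = 27 - 17 = 10
Step 2: U(lie) = allocation - payment = 21 - 26 = -5
Step 3: IC gap = 10 - (-5) = 15

15


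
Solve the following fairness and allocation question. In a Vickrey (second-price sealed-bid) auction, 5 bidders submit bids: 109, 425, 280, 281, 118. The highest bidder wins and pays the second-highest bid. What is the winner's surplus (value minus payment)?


Step 1: Sort bids in descending order: 425, 281, 280, 118, 109
Step 2: The winning bid is the highest: 425
Step 3: The payment equals the second-highest bid: 281
Step 4: Surplus = winner's bid - payment = 425 - 281 = 144

144


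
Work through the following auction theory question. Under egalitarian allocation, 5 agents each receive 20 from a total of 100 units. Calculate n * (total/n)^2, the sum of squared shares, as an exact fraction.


Step 1: Each agent's share = 100/5 = 20
Step 2: Square of each share = (20)^2 = 400
Step 3: Sum of squares = 5 * 400 = 2000

2000


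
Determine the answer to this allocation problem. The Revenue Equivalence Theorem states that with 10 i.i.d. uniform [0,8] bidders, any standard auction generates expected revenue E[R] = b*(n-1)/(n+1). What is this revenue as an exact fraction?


Step 1: By Revenue Equivalence, expected revenue = b*(n-1)/(n+1)
Step 2: Substituting n = 10, b = 8
Step 3: Revenue = 8*(10-1)/(10+1) = 8*9/11
Step 4: Revenue = 72/11

72/11


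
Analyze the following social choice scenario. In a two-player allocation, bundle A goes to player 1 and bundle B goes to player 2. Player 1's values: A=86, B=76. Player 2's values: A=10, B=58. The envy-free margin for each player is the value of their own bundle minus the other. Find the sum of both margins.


Step 1: Player 1's margin = v1(A) - v1(B) = 86 - 76 = 10
Step 2: Player 2's margin = v2(B) - v2(A) = 58 - 10 = 48
Step 3: Total margin = 10 + 48 = 58

58


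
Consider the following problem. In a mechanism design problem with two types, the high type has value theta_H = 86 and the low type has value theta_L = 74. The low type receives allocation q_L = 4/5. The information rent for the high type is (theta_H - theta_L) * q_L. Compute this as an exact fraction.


Step 1: theta_H - theta_L = 86 - 74 = 12
Step 2: Information rent = (theta_H - theta_L) * q_L
Step 3: = 12 * 4/5
Step 4: = 48/5

48/5


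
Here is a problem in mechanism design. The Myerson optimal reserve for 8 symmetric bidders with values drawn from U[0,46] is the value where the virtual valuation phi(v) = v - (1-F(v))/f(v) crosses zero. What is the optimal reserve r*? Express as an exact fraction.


Step 1: For U[0,46], F(v) = v/46 and f(v) = 1/46
Step 2: phi(v) = v - (1 - v/46)/(1/46) = v - (46 - v) = 2v - 46
Step 3: Set phi(r*) = 0: 2r* - 46 = 0
Step 4: r* = 46/2 = 23 (the number of bidders n = 8 does not enter)

23


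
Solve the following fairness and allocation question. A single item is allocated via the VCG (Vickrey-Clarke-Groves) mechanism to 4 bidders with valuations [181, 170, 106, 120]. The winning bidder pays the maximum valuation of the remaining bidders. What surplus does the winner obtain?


Step 1: The winner is the agent with the highest value: agent 0 with value 181
Step 2: Values of other agents: [170, 106, 120]
Step 3: VCG payment = max of others' values = 170
Step 4: Surplus = 181 - 170 = 11

11


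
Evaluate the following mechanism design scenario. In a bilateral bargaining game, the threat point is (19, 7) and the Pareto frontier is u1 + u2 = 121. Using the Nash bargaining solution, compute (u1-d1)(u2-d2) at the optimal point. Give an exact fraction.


Step 1: The Nash solution splits surplus symmetrically above the disagreement point
Step 2: u1 = (total + d1 - d2)/2 = (121 + 19 - 7)/2 = 133/2
Step 3: u2 = (total - d1 + d2)/2 = (121 - 19 + 7)/2 = 109/2
Step 4: Nash product = (133/2 - 19) * (109/2 - 7)
Step 5: = 95/2 * 95/2 = 9025/4

9025/4


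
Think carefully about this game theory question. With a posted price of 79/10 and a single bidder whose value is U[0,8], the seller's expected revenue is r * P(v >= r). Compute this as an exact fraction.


Step 1: Posted price r = 79/10, value support [0,8]
Step 2: P(v >= r) = (8 - 79/10)/8 = 1/80
Step 3: Expected revenue = r * P(v >= r) = 79/10 * 1/80
Step 4: Revenue = 79/800

79/800


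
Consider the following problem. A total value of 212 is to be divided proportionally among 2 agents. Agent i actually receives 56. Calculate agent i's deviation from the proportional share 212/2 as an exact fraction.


Step 1: Proportional share = 212/2 = 106
Step 2: Agent's actual allocation = 56
Step 3: Excess = 56 - 106 = -50

-50


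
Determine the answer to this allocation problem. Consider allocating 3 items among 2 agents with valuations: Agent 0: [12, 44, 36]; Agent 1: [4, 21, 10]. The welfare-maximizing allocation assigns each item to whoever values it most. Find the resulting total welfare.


Step 1: For each item, find the maximum value among all agents.
Step 2: Item 0 -> Agent 0 (value 12)
Step 3: Item 1 -> Agent 0 (value 44)
Step 4: Item 2 -> Agent 0 (value 36)
Step 5: Total welfare = 12 + 44 + 36 = 92

92


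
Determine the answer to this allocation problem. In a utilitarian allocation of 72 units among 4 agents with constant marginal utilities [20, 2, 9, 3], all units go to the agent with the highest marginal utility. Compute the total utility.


Step 1: The marginal utilities are [20, 2, 9, 3]
Step 2: The highest marginal utility is 20
Step 3: All 72 units go to that agent
Step 4: Total utility = 20 * 72 = 1440

1440


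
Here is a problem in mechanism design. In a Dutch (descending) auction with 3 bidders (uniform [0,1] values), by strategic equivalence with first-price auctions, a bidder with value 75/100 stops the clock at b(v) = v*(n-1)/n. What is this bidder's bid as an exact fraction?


Step 1: Dutch auctions are strategically equivalent to first-price auctions
Step 2: The equilibrium bid is b(v) = v*(n-1)/n
Step 3: b = 3/4 * 2/3
Step 4: b = 1/2

1/2


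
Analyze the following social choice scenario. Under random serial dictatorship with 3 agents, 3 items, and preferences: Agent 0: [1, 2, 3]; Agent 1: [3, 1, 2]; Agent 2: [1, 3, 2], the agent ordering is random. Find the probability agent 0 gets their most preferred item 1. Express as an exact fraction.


Step 1: Agent 0 wants item 1
Step 2: There are 6 possible orderings of agents
Step 3: In 3 orderings, agent 0 gets item 1
Step 4: Probability = 3/6 = 1/2

1/2


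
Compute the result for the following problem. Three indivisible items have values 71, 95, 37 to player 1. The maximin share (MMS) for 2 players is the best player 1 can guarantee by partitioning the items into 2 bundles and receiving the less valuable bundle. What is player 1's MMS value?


Step 1: Item values = 71, 95, 37
Step 2: Enumerate all 2-bundle partitions and take the smaller bundle:
  Partition 1: {71} vs {95,37} -> bundles 71, 132; min = 71
  Partition 2: {95} vs {71,37} -> bundles 95, 108; min = 95
  Partition 3: {37} vs {71,95} -> bundles 37, 166; min = 37
Step 3: MMS = max(71, 95, 37) = 95

95


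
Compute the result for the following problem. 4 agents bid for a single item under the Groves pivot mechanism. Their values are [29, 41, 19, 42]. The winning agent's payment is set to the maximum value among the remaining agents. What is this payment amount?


Step 1: The efficient winner is agent 3 with value 42
Step 2: Other agents' values: [29, 41, 19]
Step 3: Pivot payment = max(others) = 41
Step 4: The winner pays 41

41


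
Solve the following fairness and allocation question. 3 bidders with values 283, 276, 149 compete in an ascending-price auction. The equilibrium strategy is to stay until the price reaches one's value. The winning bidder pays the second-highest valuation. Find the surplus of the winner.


Step 1: Identify the highest value: 283
Step 2: Identify the second-highest value: 276
Step 3: The final price = second-highest value = 276
Step 4: Surplus = 283 - 276 = 7

7


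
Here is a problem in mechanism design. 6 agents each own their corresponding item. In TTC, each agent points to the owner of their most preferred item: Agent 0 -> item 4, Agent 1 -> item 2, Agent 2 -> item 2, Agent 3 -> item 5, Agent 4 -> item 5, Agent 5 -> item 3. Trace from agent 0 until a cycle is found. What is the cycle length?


Step 1: Trace the pointer graph from agent 0: 0 -> 4 -> 5 -> 3 -> 5
Step 2: A cycle is detected when we revisit agent 5
Step 3: The cycle is: 5 -> 3 -> 5
Step 4: Cycle length = 2

2


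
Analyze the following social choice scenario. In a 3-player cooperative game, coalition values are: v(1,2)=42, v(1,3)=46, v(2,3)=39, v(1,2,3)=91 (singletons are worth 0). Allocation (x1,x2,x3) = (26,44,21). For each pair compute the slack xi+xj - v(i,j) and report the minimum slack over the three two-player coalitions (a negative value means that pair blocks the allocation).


Step 1: Slack for coalition (1,2): x1+x2 - v12 = 70 - 42 = 28
Step 2: Slack for coalition (1,3): x1+x3 - v13 = 47 - 46 = 1
Step 3: Slack for coalition (2,3): x2+x3 - v23 = 65 - 39 = 26
Step 4: Minimum slack = min(28, 1, 26) = 1, attained by (1,3); no pair can gain by deviating, so the allocation is in the core

1


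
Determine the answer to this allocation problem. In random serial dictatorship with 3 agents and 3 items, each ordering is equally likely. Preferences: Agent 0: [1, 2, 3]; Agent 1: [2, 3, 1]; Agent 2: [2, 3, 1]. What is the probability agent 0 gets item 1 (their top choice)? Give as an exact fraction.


Step 1: Agent 0 wants item 1
Step 2: There are 6 possible orderings of agents
Step 3: In 6 orderings, agent 0 gets item 1
Step 4: Probability = 6/6 = 1

1


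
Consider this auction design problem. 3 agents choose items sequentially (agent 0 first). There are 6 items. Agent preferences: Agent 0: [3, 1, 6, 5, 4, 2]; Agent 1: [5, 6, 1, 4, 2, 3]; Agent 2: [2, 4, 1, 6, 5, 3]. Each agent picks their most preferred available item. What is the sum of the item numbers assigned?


Step 1: Agent 0 picks item 3
Step 2: Agent 1 picks item 5
Step 3: Agent 2 picks item 2
Step 4: Sum = 3 + 5 + 2 = 10

10


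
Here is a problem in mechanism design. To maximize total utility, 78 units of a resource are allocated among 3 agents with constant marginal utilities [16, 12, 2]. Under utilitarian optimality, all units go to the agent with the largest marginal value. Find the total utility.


Step 1: The marginal utilities are [16, 12, 2]
Step 2: The highest marginal utility is 16
Step 3: All 78 units go to that agent
Step 4: Total utility = 16 * 78 = 1248

1248


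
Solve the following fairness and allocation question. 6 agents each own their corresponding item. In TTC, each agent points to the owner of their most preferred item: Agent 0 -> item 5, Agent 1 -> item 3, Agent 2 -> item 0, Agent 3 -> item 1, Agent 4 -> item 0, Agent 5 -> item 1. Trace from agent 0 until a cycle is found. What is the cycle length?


Step 1: Trace the pointer graph from agent 0: 0 -> 5 -> 1 -> 3 -> 1
Step 2: A cycle is detected when we revisit agent 1
Step 3: The cycle is: 1 -> 3 -> 1
Step 4: Cycle length = 2

2


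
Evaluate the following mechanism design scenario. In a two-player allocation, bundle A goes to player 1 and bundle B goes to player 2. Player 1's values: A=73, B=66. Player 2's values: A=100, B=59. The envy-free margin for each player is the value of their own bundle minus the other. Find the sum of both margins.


Step 1: Player 1's margin = v1(A) - v1(B) = 73 - 66 = 7
Step 2: Player 2's margin = v2(B) - v2(A) = 59 - 100 = -41
Step 3: Total margin = 7 + -41 = -34

-34


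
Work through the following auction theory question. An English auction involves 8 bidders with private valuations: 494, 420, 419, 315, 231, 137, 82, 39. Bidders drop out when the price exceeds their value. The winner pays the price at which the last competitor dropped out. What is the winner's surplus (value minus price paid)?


Step 1: Identify the highest value: 494
Step 2: Identify the second-highest value: 420
Step 3: The final price = second-highest value = 420
Step 4: Surplus = 494 - 420 = 74

74


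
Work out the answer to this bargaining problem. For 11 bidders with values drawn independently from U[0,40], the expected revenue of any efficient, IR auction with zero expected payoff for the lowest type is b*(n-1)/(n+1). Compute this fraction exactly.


Step 1: By Revenue Equivalence, expected revenue = b*(n-1)/(n+1)
Step 2: Substituting n = 11, b = 40
Step 3: Revenue = 40*(11-1)/(11+1) = 40*10/12
Step 4: Revenue = 400/12 = 100/3

100/3


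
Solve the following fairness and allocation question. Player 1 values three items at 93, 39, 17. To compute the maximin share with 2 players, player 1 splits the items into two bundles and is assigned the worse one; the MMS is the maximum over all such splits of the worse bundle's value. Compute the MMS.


Step 1: Item values = 93, 39, 17
Step 2: Enumerate all 2-bundle partitions and take the smaller bundle:
  Partition 1: {93} vs {39,17} -> bundles 93, 56; min = 56
  Partition 2: {39} vs {93,17} -> bundles 39, 110; min = 39
  Partition 3: {17} vs {93,39} -> bundles 17, 132; min = 17
Step 3: MMS = max(56, 39, 17) = 56

56


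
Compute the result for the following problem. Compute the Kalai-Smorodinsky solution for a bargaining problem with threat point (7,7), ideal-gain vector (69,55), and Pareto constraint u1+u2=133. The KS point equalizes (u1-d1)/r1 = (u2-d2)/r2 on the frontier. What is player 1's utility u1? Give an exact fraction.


Step 1: At the KS point, (u1-d1)/r1 = (u2-d2)/r2 = t and u1+u2 = 133
Step 2: u1 = d1 + r1*t and u2 = d2 + r2*t, so (d1 + r1*t) + (d2 + r2*t) = 133
Step 3: t = (133 - 7 - 7)/(69 + 55) = 119/124
Step 4: u1 = d1 + r1*t = 7 + 69 * 119/124 = 9079/124
Step 5: (Check: u2 = d2 + r2*t = 7413/124; u1+u2 = 9079/124 + 7413/124 = 133, on the frontier.)

9079/124


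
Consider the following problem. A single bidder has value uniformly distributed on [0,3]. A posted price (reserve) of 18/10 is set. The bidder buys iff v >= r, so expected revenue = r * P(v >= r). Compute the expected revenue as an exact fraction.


Step 1: Posted price r = 9/5, value support [0,3]
Step 2: P(v >= r) = (3 - 9/5)/3 = 2/5
Step 3: Expected revenue = r * P(v >= r) = 9/5 * 2/5
Step 4: Revenue = 18/25

18/25


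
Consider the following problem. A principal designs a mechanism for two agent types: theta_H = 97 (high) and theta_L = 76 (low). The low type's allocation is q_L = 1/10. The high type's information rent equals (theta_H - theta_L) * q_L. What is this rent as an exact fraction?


Step 1: theta_H - theta_L = 97 - 76 = 21
Step 2: Information rent = (theta_H - theta_L) * q_L
Step 3: = 21 * 1/10
Step 4: = 21/10

21/10


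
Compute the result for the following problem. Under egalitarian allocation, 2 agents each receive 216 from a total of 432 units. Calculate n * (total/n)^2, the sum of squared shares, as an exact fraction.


Step 1: Each agent's share = 432/2 = 216
Step 2: Square of each share = (216)^2 = 46656
Step 3: Sum of squares = 2 * 46656 = 93312

93312


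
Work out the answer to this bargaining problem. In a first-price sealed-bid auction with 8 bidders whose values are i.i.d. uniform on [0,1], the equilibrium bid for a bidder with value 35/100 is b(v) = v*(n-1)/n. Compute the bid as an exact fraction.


Step 1: The symmetric BNE bidding function is b(v) = v * (n-1) / n
Step 2: Substitute v = 7/20 and n = 8
Step 3: b = 7/20 * 7/8
Step 4: b = 49/160

49/160


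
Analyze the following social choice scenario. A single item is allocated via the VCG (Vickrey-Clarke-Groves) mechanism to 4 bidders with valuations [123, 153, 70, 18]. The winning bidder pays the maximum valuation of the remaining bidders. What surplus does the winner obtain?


Step 1: The winner is the agent with the highest value: agent 1 with value 153
Step 2: Values of other agents: [123, 70, 18]
Step 3: VCG payment = max of others' values = 123
Step 4: Surplus = 153 - 123 = 30

30


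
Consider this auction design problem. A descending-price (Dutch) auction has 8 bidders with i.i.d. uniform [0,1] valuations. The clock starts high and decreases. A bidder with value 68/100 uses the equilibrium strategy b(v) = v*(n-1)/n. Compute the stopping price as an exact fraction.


Step 1: Dutch auctions are strategically equivalent to first-price auctions
Step 2: The equilibrium bid is b(v) = v*(n-1)/n
Step 3: b = 17/25 * 7/8
Step 4: b = 119/200

119/200


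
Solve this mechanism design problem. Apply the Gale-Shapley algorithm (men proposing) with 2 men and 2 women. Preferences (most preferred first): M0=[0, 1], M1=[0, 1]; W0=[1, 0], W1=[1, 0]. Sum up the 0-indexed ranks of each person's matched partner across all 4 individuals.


Step 1: Run Gale-Shapley (men propose, women hold best offer):
  M0 proposes to W0; she accepts
  M1 proposes to W0; she switches from M0
  M0 proposes to W1; she accepts
Step 2: Final matching: W0-M1, W1-M0
Step 3: 0-indexed ranks (man's rank of his match, then woman's): 0 + 0 + 1 + 1
Step 4: Total rank sum = 2

2


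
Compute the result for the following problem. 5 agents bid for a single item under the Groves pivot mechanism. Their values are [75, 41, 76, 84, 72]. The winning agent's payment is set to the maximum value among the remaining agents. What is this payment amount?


Step 1: The efficient winner is agent 3 with value 84
Step 2: Other agents' values: [75, 41, 76, 72]
Step 3: Pivot payment = max(others) = 76
Step 4: The winner pays 76

76


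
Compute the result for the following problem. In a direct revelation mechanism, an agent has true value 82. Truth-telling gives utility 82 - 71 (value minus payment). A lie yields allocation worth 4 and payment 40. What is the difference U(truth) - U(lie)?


Step 1: U(truth) = value - payment = 82 - 71 = 11
Step 2: U(lie) = allocation - payment = 4 - 40 = -36
Step 3: IC gap = 11 - (-36) = 47

47


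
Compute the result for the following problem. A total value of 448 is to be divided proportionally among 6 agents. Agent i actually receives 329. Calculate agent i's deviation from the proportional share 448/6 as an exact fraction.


Step 1: Proportional share = 448/6 = 224/3
Step 2: Agent's actual allocation = 329
Step 3: Excess = 329 - 224/3 = 763/3

763/3


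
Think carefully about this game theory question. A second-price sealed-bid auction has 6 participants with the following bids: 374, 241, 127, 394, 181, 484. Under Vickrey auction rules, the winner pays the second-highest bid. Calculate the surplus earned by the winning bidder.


Step 1: Sort bids in descending order: 484, 394, 374, 241, 181, 127
Step 2: The winning bid is the highest: 484
Step 3: The payment equals the second-highest bid: 394
Step 4: Surplus = winner's bid - payment = 484 - 394 = 90

90


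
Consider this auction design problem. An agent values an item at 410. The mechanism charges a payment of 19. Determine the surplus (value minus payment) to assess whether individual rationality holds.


Step 1: Surplus = value - payment = 410 - 19 = 391
Step 2: IR is satisfied (surplus >= 0)

391


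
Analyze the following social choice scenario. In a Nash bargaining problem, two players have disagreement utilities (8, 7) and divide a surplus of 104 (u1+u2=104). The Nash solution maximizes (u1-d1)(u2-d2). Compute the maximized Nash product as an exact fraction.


Step 1: The Nash solution splits surplus symmetrically above the disagreement point
Step 2: u1 = (total + d1 - d2)/2 = (104 + 8 - 7)/2 = 105/2
Step 3: u2 = (total - d1 + d2)/2 = (104 - 8 + 7)/2 = 103/2
Step 4: Nash product = (105/2 - 8) * (103/2 - 7)
Step 5: = 89/2 * 89/2 = 7921/4

7921/4


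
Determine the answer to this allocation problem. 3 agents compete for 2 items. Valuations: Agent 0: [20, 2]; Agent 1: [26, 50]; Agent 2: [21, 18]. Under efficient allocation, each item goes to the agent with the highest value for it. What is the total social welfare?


Step 1: For each item, find the maximum value among all agents.
Step 2: Item 0 -> Agent 1 (value 26)
Step 3: Item 1 -> Agent 1 (value 50)
Step 4: Total welfare = 26 + 50 = 76

76


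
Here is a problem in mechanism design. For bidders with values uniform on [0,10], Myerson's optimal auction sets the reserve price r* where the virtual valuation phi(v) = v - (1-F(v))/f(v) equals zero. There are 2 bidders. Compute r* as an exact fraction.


Step 1: For U[0,10], F(v) = v/10 and f(v) = 1/10
Step 2: phi(v) = v - (1 - v/10)/(1/10) = v - (10 - v) = 2v - 10
Step 3: Set phi(r*) = 0: 2r* - 10 = 0
Step 4: r* = 10/2 = 5 (the number of bidders n = 2 does not enter)

5


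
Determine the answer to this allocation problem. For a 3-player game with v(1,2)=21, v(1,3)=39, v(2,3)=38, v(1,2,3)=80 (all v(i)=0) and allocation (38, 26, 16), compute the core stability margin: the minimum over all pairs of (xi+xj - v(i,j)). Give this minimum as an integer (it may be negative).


Step 1: Slack for coalition (1,2): x1+x2 - v12 = 64 - 21 = 43
Step 2: Slack for coalition (1,3): x1+x3 - v13 = 54 - 39 = 15
Step 3: Slack for coalition (2,3): x2+x3 - v23 = 42 - 38 = 4
Step 4: Minimum slack = min(43, 15, 4) = 4, attained by (2,3); no pair can gain by deviating, so the allocation is in the core

4


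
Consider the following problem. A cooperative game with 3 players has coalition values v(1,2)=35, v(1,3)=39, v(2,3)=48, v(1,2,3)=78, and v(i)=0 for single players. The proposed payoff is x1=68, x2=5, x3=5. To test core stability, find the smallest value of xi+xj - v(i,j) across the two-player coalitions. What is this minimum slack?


Step 1: Slack for coalition (1,2): x1+x2 - v12 = 73 - 35 = 38
Step 2: Slack for coalition (1,3): x1+x3 - v13 = 73 - 39 = 34
Step 3: Slack for coalition (2,3): x2+x3 - v23 = 10 - 48 = -38
Step 4: Minimum slack = min(38, 34, -38) = -38, attained by (2,3); coalition (2,3) can block (slack < 0), so the allocation is not in the core

-38


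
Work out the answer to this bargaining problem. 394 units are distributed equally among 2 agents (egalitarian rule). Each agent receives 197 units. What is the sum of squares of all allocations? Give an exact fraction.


Step 1: Each agent's share = 394/2 = 197
Step 2: Square of each share = (197)^2 = 38809
Step 3: Sum of squares = 2 * 38809 = 77618

77618


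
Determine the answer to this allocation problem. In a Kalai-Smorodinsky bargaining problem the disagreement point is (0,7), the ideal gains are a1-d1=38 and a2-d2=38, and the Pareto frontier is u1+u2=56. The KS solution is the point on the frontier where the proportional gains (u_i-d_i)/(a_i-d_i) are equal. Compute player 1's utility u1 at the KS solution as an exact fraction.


Step 1: At the KS point, (u1-d1)/r1 = (u2-d2)/r2 = t and u1+u2 = 56
Step 2: u1 = d1 + r1*t and u2 = d2 + r2*t, so (d1 + r1*t) + (d2 + r2*t) = 56
Step 3: t = (56 - 0 - 7)/(38 + 38) = 49/76
Step 4: u1 = d1 + r1*t = 0 + 38 * 49/76 = 49/2
Step 5: (Check: u2 = d2 + r2*t = 63/2; u1+u2 = 49/2 + 63/2 = 56, on the frontier.)

49/2


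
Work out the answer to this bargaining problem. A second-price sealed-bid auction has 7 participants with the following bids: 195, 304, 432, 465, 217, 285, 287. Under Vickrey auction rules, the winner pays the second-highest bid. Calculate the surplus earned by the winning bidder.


Step 1: Sort bids in descending order: 465, 432, 304, 287, 285, 217, 195
Step 2: The winning bid is the highest: 465
Step 3: The payment equals the second-highest bid: 432
Step 4: Surplus = winner's bid - payment = 465 - 432 = 33

33


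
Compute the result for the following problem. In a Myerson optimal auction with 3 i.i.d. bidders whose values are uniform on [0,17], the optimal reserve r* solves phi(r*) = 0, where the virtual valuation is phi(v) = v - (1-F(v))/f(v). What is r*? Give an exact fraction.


Step 1: For U[0,17], F(v) = v/17 and f(v) = 1/17
Step 2: phi(v) = v - (1 - v/17)/(1/17) = v - (17 - v) = 2v - 17
Step 3: Set phi(r*) = 0: 2r* - 17 = 0
Step 4: r* = 17/2 (the number of bidders n = 3 does not enter)

17/2


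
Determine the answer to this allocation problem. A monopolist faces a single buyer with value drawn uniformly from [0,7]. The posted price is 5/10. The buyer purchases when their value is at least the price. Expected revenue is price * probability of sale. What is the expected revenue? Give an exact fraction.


Step 1: Posted price r = 1/2, value support [0,7]
Step 2: P(v >= r) = (7 - 1/2)/7 = 13/14
Step 3: Expected revenue = r * P(v >= r) = 1/2 * 13/14
Step 4: Revenue = 13/28

13/28


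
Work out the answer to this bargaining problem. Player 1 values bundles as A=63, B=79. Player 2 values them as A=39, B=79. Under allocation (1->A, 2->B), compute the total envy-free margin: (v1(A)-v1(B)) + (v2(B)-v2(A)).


Step 1: Player 1's margin = v1(A) - v1(B) = 63 - 79 = -16
Step 2: Player 2's margin = v2(B) - v2(A) = 79 - 39 = 40
Step 3: Total margin = -16 + 40 = 24

24


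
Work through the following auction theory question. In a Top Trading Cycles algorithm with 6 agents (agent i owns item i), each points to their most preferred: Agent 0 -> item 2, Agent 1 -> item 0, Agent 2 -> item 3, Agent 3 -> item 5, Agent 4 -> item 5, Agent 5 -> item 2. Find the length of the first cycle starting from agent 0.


Step 1: Trace the pointer graph from agent 0: 0 -> 2 -> 3 -> 5 -> 2
Step 2: A cycle is detected when we revisit agent 2
Step 3: The cycle is: 2 -> 3 -> 5 -> 2
Step 4: Cycle length = 3

3


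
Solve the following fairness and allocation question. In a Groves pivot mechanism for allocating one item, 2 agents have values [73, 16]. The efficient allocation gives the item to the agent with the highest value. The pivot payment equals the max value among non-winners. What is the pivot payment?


Step 1: The efficient winner is agent 0 with value 73
Step 2: Other agents' values: [16]
Step 3: Pivot payment = max(others) = 16
Step 4: The winner pays 16

16


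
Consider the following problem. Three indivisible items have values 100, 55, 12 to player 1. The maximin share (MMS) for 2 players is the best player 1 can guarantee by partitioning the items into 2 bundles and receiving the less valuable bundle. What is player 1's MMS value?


Step 1: Item values = 100, 55, 12
Step 2: Enumerate all 2-bundle partitions and take the smaller bundle:
  Partition 1: {100} vs {55,12} -> bundles 100, 67; min = 67
  Partition 2: {55} vs {100,12} -> bundles 55, 112; min = 55
  Partition 3: {12} vs {100,55} -> bundles 12, 155; min = 12
Step 3: MMS = max(67, 55, 12) = 67

67


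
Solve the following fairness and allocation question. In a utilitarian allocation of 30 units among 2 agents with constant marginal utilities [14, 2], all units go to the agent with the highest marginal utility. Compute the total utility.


Step 1: The marginal utilities are [14, 2]
Step 2: The highest marginal utility is 14
Step 3: All 30 units go to that agent
Step 4: Total utility = 14 * 30 = 420

420


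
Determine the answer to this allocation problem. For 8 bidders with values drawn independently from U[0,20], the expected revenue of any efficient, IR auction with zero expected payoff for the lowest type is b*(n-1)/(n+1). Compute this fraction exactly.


Step 1: By Revenue Equivalence, expected revenue = b*(n-1)/(n+1)
Step 2: Substituting n = 8, b = 20
Step 3: Revenue = 20*(8-1)/(8+1) = 20*7/9
Step 4: Revenue = 140/9

140/9


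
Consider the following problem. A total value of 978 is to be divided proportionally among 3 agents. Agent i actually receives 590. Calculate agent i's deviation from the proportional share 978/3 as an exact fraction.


Step 1: Proportional share = 978/3 = 326
Step 2: Agent's actual allocation = 590
Step 3: Excess = 590 - 326 = 264

264


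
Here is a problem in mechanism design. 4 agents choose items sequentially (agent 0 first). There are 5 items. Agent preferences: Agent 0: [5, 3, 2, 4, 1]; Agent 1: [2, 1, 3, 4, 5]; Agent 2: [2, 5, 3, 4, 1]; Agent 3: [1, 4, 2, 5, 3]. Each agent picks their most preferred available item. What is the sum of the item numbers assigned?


Step 1: Agent 0 picks item 5
Step 2: Agent 1 picks item 2
Step 3: Agent 2 picks item 3
Step 4: Agent 3 picks item 1
Step 5: Sum = 5 + 2 + 3 + 1 = 11

11


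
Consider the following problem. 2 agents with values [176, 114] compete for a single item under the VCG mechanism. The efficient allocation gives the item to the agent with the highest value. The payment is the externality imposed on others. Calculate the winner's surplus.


Step 1: The winner is the agent with the highest value: agent 0 with value 176
Step 2: Values of other agents: [114]
Step 3: VCG payment = max of others' values = 114
Step 4: Surplus = 176 - 114 = 62

62


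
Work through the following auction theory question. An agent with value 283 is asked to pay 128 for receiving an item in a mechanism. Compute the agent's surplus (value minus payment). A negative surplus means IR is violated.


Step 1: Surplus = value - payment = 283 - 128 = 155
Step 2: IR is satisfied (surplus >= 0)

155


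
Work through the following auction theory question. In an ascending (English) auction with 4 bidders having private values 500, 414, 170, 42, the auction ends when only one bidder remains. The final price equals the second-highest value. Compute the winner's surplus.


Step 1: Identify the highest value: 500
Step 2: Identify the second-highest value: 414
Step 3: The final price = second-highest value = 414
Step 4: Surplus = 500 - 414 = 86

86


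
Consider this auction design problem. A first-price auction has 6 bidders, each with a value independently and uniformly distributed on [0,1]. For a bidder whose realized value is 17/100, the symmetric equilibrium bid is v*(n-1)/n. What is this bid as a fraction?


Step 1: The symmetric BNE bidding function is b(v) = v * (n-1) / n
Step 2: Substitute v = 17/100 and n = 6
Step 3: b = 17/100 * 5/6
Step 4: b = 17/120

17/120


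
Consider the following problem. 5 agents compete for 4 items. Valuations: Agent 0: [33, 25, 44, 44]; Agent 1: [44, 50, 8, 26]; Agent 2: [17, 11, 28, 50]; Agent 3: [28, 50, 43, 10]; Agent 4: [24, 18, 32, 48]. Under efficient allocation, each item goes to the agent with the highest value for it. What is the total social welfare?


Step 1: For each item, find the maximum value among all agents.
Step 2: Item 0 -> Agent 1 (value 44)
Step 3: Item 1 -> Agent 1 (value 50)
Step 4: Item 2 -> Agent 0 (value 44)
Step 5: Item 3 -> Agent 2 (value 50)
Step 6: Total welfare = 44 + 50 + 44 + 50 = 188

188


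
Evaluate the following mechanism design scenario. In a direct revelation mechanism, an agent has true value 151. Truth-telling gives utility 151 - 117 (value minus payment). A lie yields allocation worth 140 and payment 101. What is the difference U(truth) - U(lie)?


Step 1: U(truth) = value - payment = 151 - 117 = 34
Step 2: U(lie) = allocation - payment = 140 - 101 = 39
Step 3: IC gap = 34 - 39 = -5

-5


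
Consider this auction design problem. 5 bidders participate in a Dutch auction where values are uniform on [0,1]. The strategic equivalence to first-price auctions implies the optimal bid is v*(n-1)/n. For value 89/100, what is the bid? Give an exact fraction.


Step 1: Dutch auctions are strategically equivalent to first-price auctions
Step 2: The equilibrium bid is b(v) = v*(n-1)/n
Step 3: b = 89/100 * 4/5
Step 4: b = 89/125

89/125


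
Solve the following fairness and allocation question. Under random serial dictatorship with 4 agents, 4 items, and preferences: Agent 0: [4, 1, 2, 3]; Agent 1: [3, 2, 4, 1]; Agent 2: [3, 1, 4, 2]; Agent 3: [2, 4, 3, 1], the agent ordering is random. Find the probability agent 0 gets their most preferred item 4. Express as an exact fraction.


Step 1: Agent 0 wants item 4
Step 2: There are 24 possible orderings of agents
Step 3: In 21 orderings, agent 0 gets item 4
Step 4: Probability = 21/24 = 7/8

7/8


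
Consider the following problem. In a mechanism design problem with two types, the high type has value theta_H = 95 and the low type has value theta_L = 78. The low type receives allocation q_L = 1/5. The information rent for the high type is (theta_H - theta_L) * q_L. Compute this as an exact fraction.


Step 1: theta_H - theta_L = 95 - 78 = 17
Step 2: Information rent = (theta_H - theta_L) * q_L
Step 3: = 17 * 1/5
Step 4: = 17/5

17/5


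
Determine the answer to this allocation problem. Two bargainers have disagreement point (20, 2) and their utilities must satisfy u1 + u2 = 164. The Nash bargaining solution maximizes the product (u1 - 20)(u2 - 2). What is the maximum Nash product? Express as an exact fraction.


Step 1: The Nash solution splits surplus symmetrically above the disagreement point
Step 2: u1 = (total + d1 - d2)/2 = (164 + 20 - 2)/2 = 91
Step 3: u2 = (total - d1 + d2)/2 = (164 - 20 + 2)/2 = 73
Step 4: Nash product = (91 - 20) * (73 - 2)
Step 5: = 71 * 71 = 5041

5041


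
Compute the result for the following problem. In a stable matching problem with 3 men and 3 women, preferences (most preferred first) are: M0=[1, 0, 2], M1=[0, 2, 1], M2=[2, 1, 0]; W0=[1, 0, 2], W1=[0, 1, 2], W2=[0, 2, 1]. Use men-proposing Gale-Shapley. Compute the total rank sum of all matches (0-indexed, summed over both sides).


Step 1: Run Gale-Shapley (men propose, women hold best offer):
  M0 proposes to W1; she accepts
  M1 proposes to W0; she accepts
  M2 proposes to W2; she accepts
Step 2: Final matching: W0-M1, W1-M0, W2-M2
Step 3: 0-indexed ranks (man's rank of his match, then woman's): 0 + 0 + 0 + 0 + 0 + 1
Step 4: Total rank sum = 1

1


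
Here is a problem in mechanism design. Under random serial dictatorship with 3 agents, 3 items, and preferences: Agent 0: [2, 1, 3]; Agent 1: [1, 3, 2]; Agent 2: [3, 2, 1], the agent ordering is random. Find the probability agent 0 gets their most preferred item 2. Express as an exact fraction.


Step 1: Agent 0 wants item 2
Step 2: There are 6 possible orderings of agents
Step 3: In 6 orderings, agent 0 gets item 2
Step 4: Probability = 6/6 = 1

1


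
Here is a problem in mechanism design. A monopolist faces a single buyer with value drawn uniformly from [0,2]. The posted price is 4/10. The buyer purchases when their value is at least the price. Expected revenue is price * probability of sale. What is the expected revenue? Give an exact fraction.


Step 1: Posted price r = 2/5, value support [0,2]
Step 2: P(v >= r) = (2 - 2/5)/2 = 4/5
Step 3: Expected revenue = r * P(v >= r) = 2/5 * 4/5
Step 4: Revenue = 8/25

8/25


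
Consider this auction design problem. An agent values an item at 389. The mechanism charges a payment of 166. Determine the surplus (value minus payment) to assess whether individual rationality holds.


Step 1: Surplus = value - payment = 389 - 166 = 223
Step 2: IR is satisfied (surplus >= 0)

223


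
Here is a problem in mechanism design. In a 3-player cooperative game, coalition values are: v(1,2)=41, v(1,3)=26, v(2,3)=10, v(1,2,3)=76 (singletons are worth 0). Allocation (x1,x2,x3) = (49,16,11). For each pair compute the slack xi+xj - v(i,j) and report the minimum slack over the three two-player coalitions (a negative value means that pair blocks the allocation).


Step 1: Slack for coalition (1,2): x1+x2 - v12 = 65 - 41 = 24
Step 2: Slack for coalition (1,3): x1+x3 - v13 = 60 - 26 = 34
Step 3: Slack for coalition (2,3): x2+x3 - v23 = 27 - 10 = 17
Step 4: Minimum slack = min(24, 34, 17) = 17, attained by (2,3); no pair can gain by deviating, so the allocation is in the core

17


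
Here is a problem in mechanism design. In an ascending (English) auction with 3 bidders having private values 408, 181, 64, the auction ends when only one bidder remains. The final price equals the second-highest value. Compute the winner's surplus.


Step 1: Identify the highest value: 408
Step 2: Identify the second-highest value: 181
Step 3: The final price = second-highest value = 181
Step 4: Surplus = 408 - 181 = 227

227
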